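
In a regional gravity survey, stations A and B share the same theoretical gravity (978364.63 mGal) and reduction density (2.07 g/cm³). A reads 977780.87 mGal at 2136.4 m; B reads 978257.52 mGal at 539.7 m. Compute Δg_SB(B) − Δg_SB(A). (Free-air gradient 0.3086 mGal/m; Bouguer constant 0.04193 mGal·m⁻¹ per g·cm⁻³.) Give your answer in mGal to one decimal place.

Δg_SB(A) = 977780.87 − 978364.63 + 0.3086×2136.4 − 0.04193×2.07×2136.4 = -109.90 mGal
Δg_SB(B) = 978257.52 − 978364.63 + 0.3086×539.7 − 0.04193×2.07×539.7 = 12.60 mGal
Difference = 12.60 − (-109.90) = 122.50 mGal

122.5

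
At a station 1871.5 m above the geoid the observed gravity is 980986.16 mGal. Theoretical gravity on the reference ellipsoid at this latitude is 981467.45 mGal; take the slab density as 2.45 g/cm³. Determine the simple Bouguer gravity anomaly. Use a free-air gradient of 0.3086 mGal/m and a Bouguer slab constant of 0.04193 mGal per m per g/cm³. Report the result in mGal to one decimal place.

Free-air correction = 0.3086 × 1871.5 = 577.54 mGal
Free-air anomaly = 980986.16 − 981467.45 + (577.54) = 96.25 mGal
Bouguer slab correction = 0.04193 × 2.45 × 1871.5 = 192.26 mGal
Simple Bouguer anomaly = 96.25 − (192.26) = -96.01 mGal

-96.0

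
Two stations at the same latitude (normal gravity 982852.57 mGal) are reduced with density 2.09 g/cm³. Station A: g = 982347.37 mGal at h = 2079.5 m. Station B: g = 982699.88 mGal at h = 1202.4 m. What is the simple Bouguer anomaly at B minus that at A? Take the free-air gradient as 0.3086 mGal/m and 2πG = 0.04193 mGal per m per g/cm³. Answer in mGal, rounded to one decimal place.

Δg_SB(A) = 982347.37 − 982852.57 + 0.3086×2079.5 − 0.04193×2.09×2079.5 = -45.70 mGal
Δg_SB(B) = 982699.88 − 982852.57 + 0.3086×1202.4 − 0.04193×2.09×1202.4 = 113.00 mGal
Difference = 113.00 − (-45.70) = 158.70 mGal

158.7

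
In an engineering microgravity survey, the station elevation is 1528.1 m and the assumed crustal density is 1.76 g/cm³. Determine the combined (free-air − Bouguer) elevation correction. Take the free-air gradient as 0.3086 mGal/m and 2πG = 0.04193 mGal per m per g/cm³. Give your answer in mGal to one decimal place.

Combined gradient = 0.3086 − 0.04193 × 1.76 = 0.2348032 mGal/m
Combined elevation correction = 0.2348032 × 1528.1 = 358.8 mGal

358.8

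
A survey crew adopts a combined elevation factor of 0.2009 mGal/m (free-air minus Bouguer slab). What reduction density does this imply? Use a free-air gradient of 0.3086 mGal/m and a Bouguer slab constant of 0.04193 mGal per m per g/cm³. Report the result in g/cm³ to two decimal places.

2.57

0.2009 = 0.3086 − 0.04193 × ρ
ρ = (0.3086 − 0.2009) / 0.04193 = 2.57 g/cm³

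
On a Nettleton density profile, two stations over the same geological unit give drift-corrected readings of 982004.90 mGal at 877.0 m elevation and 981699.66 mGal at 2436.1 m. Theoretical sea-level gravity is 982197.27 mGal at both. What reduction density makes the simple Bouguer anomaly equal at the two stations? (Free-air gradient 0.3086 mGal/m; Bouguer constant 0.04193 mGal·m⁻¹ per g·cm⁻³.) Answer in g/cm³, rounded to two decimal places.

Δg_obs = 981699.66 − 982004.90 = -305.24 mGal over Δh = 2436.1 − 877.0 = 1559.1 m
Equal Bouguer anomalies ⇒ Δg_obs + (0.3086 − 0.04193ρ)·Δh = 0
0.3086 − 0.04193ρ = −Δg_obs/Δh = 0.19578
ρ = (0.3086 − 0.19578) / 0.04193 = 2.69 g/cm³

2.69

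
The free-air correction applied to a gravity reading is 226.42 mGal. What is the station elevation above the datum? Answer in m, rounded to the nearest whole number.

h = 226.42 / 0.3086 = 733.70 m

734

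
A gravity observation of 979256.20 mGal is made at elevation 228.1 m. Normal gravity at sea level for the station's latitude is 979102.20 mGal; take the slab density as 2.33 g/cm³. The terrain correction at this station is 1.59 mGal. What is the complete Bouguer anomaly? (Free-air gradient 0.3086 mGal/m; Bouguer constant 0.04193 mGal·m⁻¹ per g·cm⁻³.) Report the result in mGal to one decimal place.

203.7

Free-air correction = 0.3086 × 228.1 = 70.39 mGal
Free-air anomaly = 979256.20 − 979102.20 + (70.39) = 224.39 mGal
Bouguer slab correction = 0.04193 × 2.33 × 228.1 = 22.28 mGal
Simple Bouguer anomaly = 224.39 − (22.28) = 202.11 mGal
Complete Bouguer anomaly = 202.11 + 1.59 = 203.70 mGal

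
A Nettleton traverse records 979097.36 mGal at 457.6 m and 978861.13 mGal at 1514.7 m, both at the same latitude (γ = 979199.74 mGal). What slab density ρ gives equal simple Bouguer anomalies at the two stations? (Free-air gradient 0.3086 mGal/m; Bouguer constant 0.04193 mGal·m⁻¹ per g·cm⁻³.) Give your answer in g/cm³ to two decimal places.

Δg_obs = 978861.13 − 979097.36 = -236.23 mGal over Δh = 1514.7 − 457.6 = 1057.1 m
Equal Bouguer anomalies ⇒ Δg_obs + (0.3086 − 0.04193ρ)·Δh = 0
0.3086 − 0.04193ρ = −Δg_obs/Δh = 0.22347
ρ = (0.3086 − 0.22347) / 0.04193 = 2.03 g/cm³

2.03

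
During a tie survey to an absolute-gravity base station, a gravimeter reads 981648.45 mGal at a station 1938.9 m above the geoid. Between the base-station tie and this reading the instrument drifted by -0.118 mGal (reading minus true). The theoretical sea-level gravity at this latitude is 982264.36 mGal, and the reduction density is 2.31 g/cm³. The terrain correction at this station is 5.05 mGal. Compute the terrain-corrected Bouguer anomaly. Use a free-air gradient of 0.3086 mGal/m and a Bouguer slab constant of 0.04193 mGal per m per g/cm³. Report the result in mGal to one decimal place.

-200.2

Drift-corrected reading = 981648.45 − (-0.118) = 981648.568 mGal
Free-air correction = 0.3086 × 1938.9 = 598.34 mGal
Free-air anomaly = 981648.568 − 982264.36 + (598.34) = -17.452 mGal
Bouguer slab correction = 0.04193 × 2.31 × 1938.9 = 187.80 mGal
Simple Bouguer anomaly = -17.452 − (187.80) = -205.252 mGal
Complete Bouguer anomaly = -205.252 + 5.05 = -200.202 mGal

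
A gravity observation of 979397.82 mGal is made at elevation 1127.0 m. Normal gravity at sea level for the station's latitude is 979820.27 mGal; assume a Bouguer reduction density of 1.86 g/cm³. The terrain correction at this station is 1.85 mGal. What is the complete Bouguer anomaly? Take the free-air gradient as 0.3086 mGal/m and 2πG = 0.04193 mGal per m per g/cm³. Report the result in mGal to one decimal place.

-160.7

Free-air correction = 0.3086 × 1127.0 = 347.79 mGal
Free-air anomaly = 979397.82 − 979820.27 + (347.79) = -74.66 mGal
Bouguer slab correction = 0.04193 × 1.86 × 1127.0 = 87.89 mGal
Simple Bouguer anomaly = -74.66 − (87.89) = -162.55 mGal
Complete Bouguer anomaly = -162.55 + 1.85 = -160.70 mGal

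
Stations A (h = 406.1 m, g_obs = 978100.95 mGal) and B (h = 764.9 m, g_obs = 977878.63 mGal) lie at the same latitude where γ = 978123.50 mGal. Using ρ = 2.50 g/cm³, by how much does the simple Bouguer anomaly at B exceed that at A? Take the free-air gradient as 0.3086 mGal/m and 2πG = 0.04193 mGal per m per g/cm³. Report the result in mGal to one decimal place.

-149.2

Δg_SB(A) = 978100.95 − 978123.50 + 0.3086×406.1 − 0.04193×2.50×406.1 = 60.20 mGal
Δg_SB(B) = 977878.63 − 978123.50 + 0.3086×764.9 − 0.04193×2.50×764.9 = -89.00 mGal
Difference = -89.00 − (60.20) = -149.20 mGal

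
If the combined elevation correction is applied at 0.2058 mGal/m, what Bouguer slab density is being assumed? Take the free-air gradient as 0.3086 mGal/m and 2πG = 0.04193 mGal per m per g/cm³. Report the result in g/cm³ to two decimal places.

2.45

0.2058 = 0.3086 − 0.04193 × ρ
ρ = (0.3086 − 0.2058) / 0.04193 = 2.45 g/cm³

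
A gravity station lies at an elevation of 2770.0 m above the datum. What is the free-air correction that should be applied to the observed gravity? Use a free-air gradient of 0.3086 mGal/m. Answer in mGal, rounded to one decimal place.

Free-air correction = 0.3086 × 2770.0 = 854.8 mGal

854.8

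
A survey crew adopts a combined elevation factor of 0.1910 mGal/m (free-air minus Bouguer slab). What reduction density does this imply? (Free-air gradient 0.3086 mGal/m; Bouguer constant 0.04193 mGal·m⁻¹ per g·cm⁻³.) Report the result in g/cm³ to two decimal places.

0.1910 = 0.3086 − 0.04193 × ρ
ρ = (0.3086 − 0.1910) / 0.04193 = 2.80 g/cm³

2.80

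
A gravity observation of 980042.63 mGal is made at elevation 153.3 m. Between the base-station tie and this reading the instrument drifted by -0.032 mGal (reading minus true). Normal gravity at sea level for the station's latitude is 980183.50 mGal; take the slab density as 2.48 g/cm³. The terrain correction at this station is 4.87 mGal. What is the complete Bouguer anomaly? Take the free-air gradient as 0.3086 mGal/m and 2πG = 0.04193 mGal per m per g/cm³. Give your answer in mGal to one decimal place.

-104.6

Drift-corrected reading = 980042.63 − (-0.032) = 980042.662 mGal
Free-air correction = 0.3086 × 153.3 = 47.31 mGal
Free-air anomaly = 980042.662 − 980183.50 + (47.31) = -93.528 mGal
Bouguer slab correction = 0.04193 × 2.48 × 153.3 = 15.94 mGal
Simple Bouguer anomaly = -93.528 − (15.94) = -109.468 mGal
Complete Bouguer anomaly = -109.468 + 4.87 = -104.598 mGal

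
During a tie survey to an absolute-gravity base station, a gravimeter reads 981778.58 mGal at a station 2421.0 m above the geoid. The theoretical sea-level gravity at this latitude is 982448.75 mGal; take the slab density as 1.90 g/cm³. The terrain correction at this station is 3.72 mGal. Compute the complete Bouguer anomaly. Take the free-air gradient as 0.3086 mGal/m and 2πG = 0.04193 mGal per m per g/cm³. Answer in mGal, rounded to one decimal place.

Free-air correction = 0.3086 × 2421.0 = 747.12 mGal
Free-air anomaly = 981778.58 − 982448.75 + (747.12) = 76.95 mGal
Bouguer slab correction = 0.04193 × 1.90 × 2421.0 = 192.87 mGal
Simple Bouguer anomaly = 76.95 − (192.87) = -115.92 mGal
Complete Bouguer anomaly = -115.92 + 3.72 = -112.20 mGal

-112.2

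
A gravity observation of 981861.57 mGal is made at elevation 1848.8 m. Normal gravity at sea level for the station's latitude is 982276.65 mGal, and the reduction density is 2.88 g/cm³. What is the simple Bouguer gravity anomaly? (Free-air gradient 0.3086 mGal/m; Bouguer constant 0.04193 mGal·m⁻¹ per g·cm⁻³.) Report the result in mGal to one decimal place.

Free-air correction = 0.3086 × 1848.8 = 570.54 mGal
Free-air anomaly = 981861.57 − 982276.65 + (570.54) = 155.46 mGal
Bouguer slab correction = 0.04193 × 2.88 × 1848.8 = 223.26 mGal
Simple Bouguer anomaly = 155.46 − (223.26) = -67.80 mGal

-67.8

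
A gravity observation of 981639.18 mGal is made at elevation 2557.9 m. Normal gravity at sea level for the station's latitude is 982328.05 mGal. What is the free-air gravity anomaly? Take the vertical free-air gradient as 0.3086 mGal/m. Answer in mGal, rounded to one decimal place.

100.5

Free-air correction = 0.3086 × 2557.9 = 789.37 mGal
Free-air anomaly = 981639.18 − 982328.05 + (789.37) = 100.50 mGal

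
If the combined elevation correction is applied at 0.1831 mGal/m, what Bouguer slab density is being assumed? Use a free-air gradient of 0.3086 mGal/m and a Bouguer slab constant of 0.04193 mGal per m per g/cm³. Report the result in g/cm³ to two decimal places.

0.1831 = 0.3086 − 0.04193 × ρ
ρ = (0.3086 − 0.1831) / 0.04193 = 2.99 g/cm³

2.99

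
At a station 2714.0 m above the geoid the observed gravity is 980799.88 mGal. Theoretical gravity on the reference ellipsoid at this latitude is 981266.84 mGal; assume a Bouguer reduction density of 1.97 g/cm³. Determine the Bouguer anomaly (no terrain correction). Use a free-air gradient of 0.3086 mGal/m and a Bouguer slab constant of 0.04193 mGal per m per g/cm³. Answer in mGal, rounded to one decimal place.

146.4

Free-air correction = 0.3086 × 2714.0 = 837.54 mGal
Free-air anomaly = 980799.88 − 981266.84 + (837.54) = 370.58 mGal
Bouguer slab correction = 0.04193 × 1.97 × 2714.0 = 224.18 mGal
Simple Bouguer anomaly = 370.58 − (224.18) = 146.40 mGal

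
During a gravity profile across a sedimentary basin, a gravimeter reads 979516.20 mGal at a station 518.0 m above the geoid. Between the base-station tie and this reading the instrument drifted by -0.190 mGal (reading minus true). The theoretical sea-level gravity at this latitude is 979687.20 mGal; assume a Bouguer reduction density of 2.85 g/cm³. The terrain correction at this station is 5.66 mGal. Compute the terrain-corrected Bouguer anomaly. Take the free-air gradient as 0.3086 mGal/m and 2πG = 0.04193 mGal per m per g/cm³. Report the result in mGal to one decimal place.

-67.2

Drift-corrected reading = 979516.20 − (-0.190) = 979516.390 mGal
Free-air correction = 0.3086 × 518.0 = 159.85 mGal
Free-air anomaly = 979516.390 − 979687.20 + (159.85) = -10.960 mGal
Bouguer slab correction = 0.04193 × 2.85 × 518.0 = 61.90 mGal
Simple Bouguer anomaly = -10.960 − (61.90) = -72.860 mGal
Complete Bouguer anomaly = -72.860 + 5.66 = -67.200 mGal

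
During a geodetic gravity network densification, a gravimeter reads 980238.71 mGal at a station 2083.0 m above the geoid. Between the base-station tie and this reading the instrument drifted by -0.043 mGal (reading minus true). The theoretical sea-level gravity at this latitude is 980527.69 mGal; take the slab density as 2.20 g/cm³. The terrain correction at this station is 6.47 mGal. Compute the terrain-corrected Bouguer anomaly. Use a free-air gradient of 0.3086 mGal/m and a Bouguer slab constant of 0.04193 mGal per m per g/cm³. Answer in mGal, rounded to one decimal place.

Drift-corrected reading = 980238.71 − (-0.043) = 980238.753 mGal
Free-air correction = 0.3086 × 2083.0 = 642.81 mGal
Free-air anomaly = 980238.753 − 980527.69 + (642.81) = 353.873 mGal
Bouguer slab correction = 0.04193 × 2.20 × 2083.0 = 192.15 mGal
Simple Bouguer anomaly = 353.873 − (192.15) = 161.723 mGal
Complete Bouguer anomaly = 161.723 + 6.47 = 168.193 mGal

168.2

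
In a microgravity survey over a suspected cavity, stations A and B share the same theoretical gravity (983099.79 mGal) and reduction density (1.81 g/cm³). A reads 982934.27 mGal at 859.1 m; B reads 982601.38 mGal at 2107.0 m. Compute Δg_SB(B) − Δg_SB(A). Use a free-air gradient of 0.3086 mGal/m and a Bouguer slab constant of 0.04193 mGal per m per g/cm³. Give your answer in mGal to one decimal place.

Δg_SB(A) = 982934.27 − 983099.79 + 0.3086×859.1 − 0.04193×1.81×859.1 = 34.40 mGal
Δg_SB(B) = 982601.38 − 983099.79 + 0.3086×2107.0 − 0.04193×1.81×2107.0 = -8.10 mGal
Difference = -8.10 − (34.40) = -42.50 mGal

-42.5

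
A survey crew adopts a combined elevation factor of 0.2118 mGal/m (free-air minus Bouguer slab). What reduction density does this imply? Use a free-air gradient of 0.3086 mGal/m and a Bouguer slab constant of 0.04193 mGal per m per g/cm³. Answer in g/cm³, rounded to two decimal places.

0.2118 = 0.3086 − 0.04193 × ρ
ρ = (0.3086 − 0.2118) / 0.04193 = 2.31 g/cm³

2.31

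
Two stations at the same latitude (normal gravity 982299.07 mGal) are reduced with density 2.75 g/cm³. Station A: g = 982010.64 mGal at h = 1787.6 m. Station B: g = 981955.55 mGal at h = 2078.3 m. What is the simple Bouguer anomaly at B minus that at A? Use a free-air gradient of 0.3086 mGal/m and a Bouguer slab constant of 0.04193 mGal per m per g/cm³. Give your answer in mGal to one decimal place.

Δg_SB(A) = 982010.64 − 982299.07 + 0.3086×1787.6 − 0.04193×2.75×1787.6 = 57.10 mGal
Δg_SB(B) = 981955.55 − 982299.07 + 0.3086×2078.3 − 0.04193×2.75×2078.3 = 58.20 mGal
Difference = 58.20 − (57.10) = 1.10 mGal

1.1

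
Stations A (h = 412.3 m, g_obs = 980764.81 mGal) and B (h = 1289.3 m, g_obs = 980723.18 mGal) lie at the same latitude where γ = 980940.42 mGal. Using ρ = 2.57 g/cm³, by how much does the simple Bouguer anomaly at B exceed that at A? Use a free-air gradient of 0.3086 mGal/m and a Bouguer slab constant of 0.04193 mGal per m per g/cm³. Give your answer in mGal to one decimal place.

Δg_SB(A) = 980764.81 − 980940.42 + 0.3086×412.3 − 0.04193×2.57×412.3 = -92.80 mGal
Δg_SB(B) = 980723.18 − 980940.42 + 0.3086×1289.3 − 0.04193×2.57×1289.3 = 41.70 mGal
Difference = 41.70 − (-92.80) = 134.50 mGal

134.5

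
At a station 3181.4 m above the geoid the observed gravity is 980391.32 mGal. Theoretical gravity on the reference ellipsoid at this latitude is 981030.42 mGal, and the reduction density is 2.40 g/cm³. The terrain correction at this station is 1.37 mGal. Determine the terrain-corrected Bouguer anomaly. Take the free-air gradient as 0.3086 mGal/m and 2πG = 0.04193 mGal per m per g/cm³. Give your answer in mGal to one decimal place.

23.9

Free-air correction = 0.3086 × 3181.4 = 981.78 mGal
Free-air anomaly = 980391.32 − 981030.42 + (981.78) = 342.68 mGal
Bouguer slab correction = 0.04193 × 2.40 × 3181.4 = 320.15 mGal
Simple Bouguer anomaly = 342.68 − (320.15) = 22.53 mGal
Complete Bouguer anomaly = 22.53 + 1.37 = 23.90 mGal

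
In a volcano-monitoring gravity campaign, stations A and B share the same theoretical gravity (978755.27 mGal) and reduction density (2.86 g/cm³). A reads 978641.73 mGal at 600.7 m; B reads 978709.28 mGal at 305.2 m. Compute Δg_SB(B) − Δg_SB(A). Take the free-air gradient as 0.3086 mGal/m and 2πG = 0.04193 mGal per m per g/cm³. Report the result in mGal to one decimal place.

Δg_SB(A) = 978641.73 − 978755.27 + 0.3086×600.7 − 0.04193×2.86×600.7 = -0.20 mGal
Δg_SB(B) = 978709.28 − 978755.27 + 0.3086×305.2 − 0.04193×2.86×305.2 = 11.60 mGal
Difference = 11.60 − (-0.20) = 11.80 mGal

11.8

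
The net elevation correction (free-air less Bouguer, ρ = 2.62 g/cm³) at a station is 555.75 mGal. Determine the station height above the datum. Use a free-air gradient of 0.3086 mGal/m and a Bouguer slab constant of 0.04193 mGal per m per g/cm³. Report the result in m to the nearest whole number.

Combined gradient = 0.3086 − 0.04193 × 2.62 = 0.1987434 mGal/m
h = 555.75 / 0.1987434 = 2796.32 m

2796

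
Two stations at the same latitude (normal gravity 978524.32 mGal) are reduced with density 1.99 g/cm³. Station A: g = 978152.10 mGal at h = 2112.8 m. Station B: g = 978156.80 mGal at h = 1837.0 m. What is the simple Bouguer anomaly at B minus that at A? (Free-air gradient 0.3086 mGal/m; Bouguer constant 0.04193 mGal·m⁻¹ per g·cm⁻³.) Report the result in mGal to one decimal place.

Δg_SB(A) = 978152.10 − 978524.32 + 0.3086×2112.8 − 0.04193×1.99×2112.8 = 103.50 mGal
Δg_SB(B) = 978156.80 − 978524.32 + 0.3086×1837.0 − 0.04193×1.99×1837.0 = 46.10 mGal
Difference = 46.10 − (103.50) = -57.40 mGal

-57.4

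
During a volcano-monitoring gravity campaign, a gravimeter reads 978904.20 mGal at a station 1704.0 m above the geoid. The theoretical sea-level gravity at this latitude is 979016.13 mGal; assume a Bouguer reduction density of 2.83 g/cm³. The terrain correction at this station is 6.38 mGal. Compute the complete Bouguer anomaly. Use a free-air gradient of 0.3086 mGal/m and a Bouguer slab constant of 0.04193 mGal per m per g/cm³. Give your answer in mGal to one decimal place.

218.1

Free-air correction = 0.3086 × 1704.0 = 525.85 mGal
Free-air anomaly = 978904.20 − 979016.13 + (525.85) = 413.92 mGal
Bouguer slab correction = 0.04193 × 2.83 × 1704.0 = 202.20 mGal
Simple Bouguer anomaly = 413.92 − (202.20) = 211.72 mGal
Complete Bouguer anomaly = 211.72 + 6.38 = 218.10 mGal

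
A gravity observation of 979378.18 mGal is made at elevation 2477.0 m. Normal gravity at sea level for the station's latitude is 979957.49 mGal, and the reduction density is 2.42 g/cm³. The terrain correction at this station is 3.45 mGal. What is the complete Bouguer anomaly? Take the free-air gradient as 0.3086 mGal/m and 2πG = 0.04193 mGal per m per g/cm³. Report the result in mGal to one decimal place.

-62.8

Free-air correction = 0.3086 × 2477.0 = 764.40 mGal
Free-air anomaly = 979378.18 − 979957.49 + (764.40) = 185.09 mGal
Bouguer slab correction = 0.04193 × 2.42 × 2477.0 = 251.34 mGal
Simple Bouguer anomaly = 185.09 − (251.34) = -66.25 mGal
Complete Bouguer anomaly = -66.25 + 3.45 = -62.80 mGal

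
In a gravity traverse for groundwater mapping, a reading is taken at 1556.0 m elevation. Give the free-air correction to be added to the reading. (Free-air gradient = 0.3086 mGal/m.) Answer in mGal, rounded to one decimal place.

Free-air correction = 0.3086 × 1556.0 = 480.2 mGal

480.2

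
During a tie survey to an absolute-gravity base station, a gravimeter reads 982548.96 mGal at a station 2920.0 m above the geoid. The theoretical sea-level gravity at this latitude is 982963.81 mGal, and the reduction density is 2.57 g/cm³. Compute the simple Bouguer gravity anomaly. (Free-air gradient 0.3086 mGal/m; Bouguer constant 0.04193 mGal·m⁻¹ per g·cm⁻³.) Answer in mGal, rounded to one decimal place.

Free-air correction = 0.3086 × 2920.0 = 901.11 mGal
Free-air anomaly = 982548.96 − 982963.81 + (901.11) = 486.26 mGal
Bouguer slab correction = 0.04193 × 2.57 × 2920.0 = 314.66 mGal
Simple Bouguer anomaly = 486.26 − (314.66) = 171.60 mGal

171.6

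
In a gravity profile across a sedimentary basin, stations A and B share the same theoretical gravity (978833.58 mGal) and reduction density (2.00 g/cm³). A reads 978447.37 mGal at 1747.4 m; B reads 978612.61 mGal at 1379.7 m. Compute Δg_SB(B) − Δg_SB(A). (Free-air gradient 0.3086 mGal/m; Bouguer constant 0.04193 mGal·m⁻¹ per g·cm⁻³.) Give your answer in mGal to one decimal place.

82.6

Δg_SB(A) = 978447.37 − 978833.58 + 0.3086×1747.4 − 0.04193×2.00×1747.4 = 6.50 mGal
Δg_SB(B) = 978612.61 − 978833.58 + 0.3086×1379.7 − 0.04193×2.00×1379.7 = 89.10 mGal
Difference = 89.10 − (6.50) = 82.60 mGal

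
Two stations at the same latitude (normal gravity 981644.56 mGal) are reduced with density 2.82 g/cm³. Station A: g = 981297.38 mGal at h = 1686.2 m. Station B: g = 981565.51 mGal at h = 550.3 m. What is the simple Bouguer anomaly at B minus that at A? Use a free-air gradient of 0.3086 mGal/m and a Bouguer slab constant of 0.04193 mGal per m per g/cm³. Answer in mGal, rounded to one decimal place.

51.9

Δg_SB(A) = 981297.38 − 981644.56 + 0.3086×1686.2 − 0.04193×2.82×1686.2 = -26.20 mGal
Δg_SB(B) = 981565.51 − 981644.56 + 0.3086×550.3 − 0.04193×2.82×550.3 = 25.70 mGal
Difference = 25.70 − (-26.20) = 51.90 mGal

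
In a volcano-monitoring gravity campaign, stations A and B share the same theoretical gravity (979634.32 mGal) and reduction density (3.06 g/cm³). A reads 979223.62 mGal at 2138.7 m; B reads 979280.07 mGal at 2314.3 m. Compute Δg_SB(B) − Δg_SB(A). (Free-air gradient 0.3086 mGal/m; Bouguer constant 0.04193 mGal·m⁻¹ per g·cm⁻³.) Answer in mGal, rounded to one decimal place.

Δg_SB(A) = 979223.62 − 979634.32 + 0.3086×2138.7 − 0.04193×3.06×2138.7 = -25.10 mGal
Δg_SB(B) = 979280.07 − 979634.32 + 0.3086×2314.3 − 0.04193×3.06×2314.3 = 63.00 mGal
Difference = 63.00 − (-25.10) = 88.10 mGal

88.1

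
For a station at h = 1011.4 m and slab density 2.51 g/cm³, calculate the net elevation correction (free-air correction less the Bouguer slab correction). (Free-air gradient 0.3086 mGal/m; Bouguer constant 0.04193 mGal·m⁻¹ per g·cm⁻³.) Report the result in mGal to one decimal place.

205.7

Combined gradient = 0.3086 − 0.04193 × 2.51 = 0.2033557 mGal/m
Combined elevation correction = 0.2033557 × 1011.4 = 205.7 mGal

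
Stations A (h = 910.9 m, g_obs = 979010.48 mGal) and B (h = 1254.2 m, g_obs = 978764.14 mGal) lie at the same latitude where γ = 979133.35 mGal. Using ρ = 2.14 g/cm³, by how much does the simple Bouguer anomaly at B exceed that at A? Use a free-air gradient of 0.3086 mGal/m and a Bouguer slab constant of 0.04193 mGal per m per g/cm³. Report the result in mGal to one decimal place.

-171.2

Δg_SB(A) = 979010.48 − 979133.35 + 0.3086×910.9 − 0.04193×2.14×910.9 = 76.50 mGal
Δg_SB(B) = 978764.14 − 979133.35 + 0.3086×1254.2 − 0.04193×2.14×1254.2 = -94.70 mGal
Difference = -94.70 − (76.50) = -171.20 mGal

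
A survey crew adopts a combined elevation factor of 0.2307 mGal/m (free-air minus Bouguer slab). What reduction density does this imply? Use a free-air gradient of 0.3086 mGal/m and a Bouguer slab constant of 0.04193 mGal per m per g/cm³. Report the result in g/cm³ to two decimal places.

1.86

0.2307 = 0.3086 − 0.04193 × ρ
ρ = (0.3086 − 0.2307) / 0.04193 = 1.86 g/cm³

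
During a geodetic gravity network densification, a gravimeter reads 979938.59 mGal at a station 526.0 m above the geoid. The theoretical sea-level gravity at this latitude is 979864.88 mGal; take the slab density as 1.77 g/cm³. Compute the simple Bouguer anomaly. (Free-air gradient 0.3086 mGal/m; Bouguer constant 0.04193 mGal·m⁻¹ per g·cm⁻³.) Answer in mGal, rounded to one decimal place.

197.0

Free-air correction = 0.3086 × 526.0 = 162.32 mGal
Free-air anomaly = 979938.59 − 979864.88 + (162.32) = 236.03 mGal
Bouguer slab correction = 0.04193 × 1.77 × 526.0 = 39.04 mGal
Simple Bouguer anomaly = 236.03 − (39.04) = 196.99 mGal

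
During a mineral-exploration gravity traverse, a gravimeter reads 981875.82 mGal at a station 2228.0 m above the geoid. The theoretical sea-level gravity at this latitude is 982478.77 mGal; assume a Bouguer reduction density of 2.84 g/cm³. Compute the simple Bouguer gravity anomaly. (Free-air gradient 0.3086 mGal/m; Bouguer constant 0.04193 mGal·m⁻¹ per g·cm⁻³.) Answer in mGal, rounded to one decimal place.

-180.7

Free-air correction = 0.3086 × 2228.0 = 687.56 mGal
Free-air anomaly = 981875.82 − 982478.77 + (687.56) = 84.61 mGal
Bouguer slab correction = 0.04193 × 2.84 × 2228.0 = 265.31 mGal
Simple Bouguer anomaly = 84.61 − (265.31) = -180.70 mGal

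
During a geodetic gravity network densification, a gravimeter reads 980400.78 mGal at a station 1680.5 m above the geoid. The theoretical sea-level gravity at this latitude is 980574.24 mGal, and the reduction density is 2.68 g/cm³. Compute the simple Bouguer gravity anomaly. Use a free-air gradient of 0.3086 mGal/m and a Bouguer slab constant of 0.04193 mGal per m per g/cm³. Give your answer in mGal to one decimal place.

Free-air correction = 0.3086 × 1680.5 = 518.60 mGal
Free-air anomaly = 980400.78 − 980574.24 + (518.60) = 345.14 mGal
Bouguer slab correction = 0.04193 × 2.68 × 1680.5 = 188.84 mGal
Simple Bouguer anomaly = 345.14 − (188.84) = 156.30 mGal

156.3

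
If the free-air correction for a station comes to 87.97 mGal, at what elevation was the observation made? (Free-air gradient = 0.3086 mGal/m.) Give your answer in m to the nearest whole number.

h = 87.97 / 0.3086 = 285.06 m

285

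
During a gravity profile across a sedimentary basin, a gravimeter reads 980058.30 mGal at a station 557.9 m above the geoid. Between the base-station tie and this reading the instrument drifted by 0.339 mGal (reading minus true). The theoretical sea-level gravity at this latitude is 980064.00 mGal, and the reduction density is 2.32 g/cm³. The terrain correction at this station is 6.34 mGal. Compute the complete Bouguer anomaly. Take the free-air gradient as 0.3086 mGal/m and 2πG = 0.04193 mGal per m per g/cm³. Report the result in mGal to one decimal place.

Drift-corrected reading = 980058.30 − (0.339) = 980057.961 mGal
Free-air correction = 0.3086 × 557.9 = 172.17 mGal
Free-air anomaly = 980057.961 − 980064.00 + (172.17) = 166.131 mGal
Bouguer slab correction = 0.04193 × 2.32 × 557.9 = 54.27 mGal
Simple Bouguer anomaly = 166.131 − (54.27) = 111.861 mGal
Complete Bouguer anomaly = 111.861 + 6.34 = 118.201 mGal

118.2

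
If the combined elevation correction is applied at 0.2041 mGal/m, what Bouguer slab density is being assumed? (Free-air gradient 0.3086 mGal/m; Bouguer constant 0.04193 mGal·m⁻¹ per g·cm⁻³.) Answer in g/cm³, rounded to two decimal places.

2.49

0.2041 = 0.3086 − 0.04193 × ρ
ρ = (0.3086 − 0.2041) / 0.04193 = 2.49 g/cm³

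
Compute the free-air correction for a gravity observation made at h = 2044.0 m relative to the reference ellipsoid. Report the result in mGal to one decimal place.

Free-air correction = 0.3086 × 2044.0 = 630.8 mGal

630.8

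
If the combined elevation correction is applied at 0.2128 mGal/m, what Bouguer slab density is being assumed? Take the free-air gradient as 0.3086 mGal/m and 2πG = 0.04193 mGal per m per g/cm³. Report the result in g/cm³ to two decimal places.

2.28

0.2128 = 0.3086 − 0.04193 × ρ
ρ = (0.3086 − 0.2128) / 0.04193 = 2.28 g/cm³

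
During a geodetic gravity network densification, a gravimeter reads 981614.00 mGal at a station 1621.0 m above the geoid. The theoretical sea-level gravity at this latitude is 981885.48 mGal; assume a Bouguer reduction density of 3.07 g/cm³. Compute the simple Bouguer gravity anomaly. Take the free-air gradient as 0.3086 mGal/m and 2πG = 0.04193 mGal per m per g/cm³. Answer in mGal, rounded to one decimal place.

20.1

Free-air correction = 0.3086 × 1621.0 = 500.24 mGal
Free-air anomaly = 981614.00 − 981885.48 + (500.24) = 228.76 mGal
Bouguer slab correction = 0.04193 × 3.07 × 1621.0 = 208.66 mGal
Simple Bouguer anomaly = 228.76 − (208.66) = 20.10 mGal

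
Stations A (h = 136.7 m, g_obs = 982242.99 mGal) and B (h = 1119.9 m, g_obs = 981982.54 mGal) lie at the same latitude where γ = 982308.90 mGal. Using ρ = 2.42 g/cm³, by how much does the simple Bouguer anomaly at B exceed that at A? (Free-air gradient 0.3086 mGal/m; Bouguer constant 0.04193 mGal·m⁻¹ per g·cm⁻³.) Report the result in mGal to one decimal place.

-56.8

Δg_SB(A) = 982242.99 − 982308.90 + 0.3086×136.7 − 0.04193×2.42×136.7 = -37.60 mGal
Δg_SB(B) = 981982.54 − 982308.90 + 0.3086×1119.9 − 0.04193×2.42×1119.9 = -94.40 mGal
Difference = -94.40 − (-37.60) = -56.80 mGal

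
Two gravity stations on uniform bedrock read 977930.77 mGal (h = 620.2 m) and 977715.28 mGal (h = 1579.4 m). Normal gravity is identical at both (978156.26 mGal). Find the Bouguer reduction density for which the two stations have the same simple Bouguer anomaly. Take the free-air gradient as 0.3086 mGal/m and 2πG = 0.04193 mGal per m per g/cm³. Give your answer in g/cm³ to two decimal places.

2.00

Δg_obs = 977715.28 − 977930.77 = -215.49 mGal over Δh = 1579.4 − 620.2 = 959.2 m
Equal Bouguer anomalies ⇒ Δg_obs + (0.3086 − 0.04193ρ)·Δh = 0
0.3086 − 0.04193ρ = −Δg_obs/Δh = 0.22466
ρ = (0.3086 − 0.22466) / 0.04193 = 2.00 g/cm³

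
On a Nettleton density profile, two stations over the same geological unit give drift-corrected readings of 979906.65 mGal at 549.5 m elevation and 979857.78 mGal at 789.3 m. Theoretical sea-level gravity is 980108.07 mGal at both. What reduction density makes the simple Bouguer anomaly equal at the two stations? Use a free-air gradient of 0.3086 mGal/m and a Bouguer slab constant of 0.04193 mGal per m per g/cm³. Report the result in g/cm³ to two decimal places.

2.50

Δg_obs = 979857.78 − 979906.65 = -48.87 mGal over Δh = 789.3 − 549.5 = 239.8 m
Equal Bouguer anomalies ⇒ Δg_obs + (0.3086 − 0.04193ρ)·Δh = 0
0.3086 − 0.04193ρ = −Δg_obs/Δh = 0.20379
ρ = (0.3086 − 0.20379) / 0.04193 = 2.50 g/cm³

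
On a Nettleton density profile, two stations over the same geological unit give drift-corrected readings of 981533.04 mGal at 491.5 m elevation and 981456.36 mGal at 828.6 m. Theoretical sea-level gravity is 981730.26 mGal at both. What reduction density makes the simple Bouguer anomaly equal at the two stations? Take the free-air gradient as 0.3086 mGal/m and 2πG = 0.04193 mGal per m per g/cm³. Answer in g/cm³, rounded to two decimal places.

Δg_obs = 981456.36 − 981533.04 = -76.68 mGal over Δh = 828.6 − 491.5 = 337.1 m
Equal Bouguer anomalies ⇒ Δg_obs + (0.3086 − 0.04193ρ)·Δh = 0
0.3086 − 0.04193ρ = −Δg_obs/Δh = 0.22747
ρ = (0.3086 − 0.22747) / 0.04193 = 1.93 g/cm³

1.93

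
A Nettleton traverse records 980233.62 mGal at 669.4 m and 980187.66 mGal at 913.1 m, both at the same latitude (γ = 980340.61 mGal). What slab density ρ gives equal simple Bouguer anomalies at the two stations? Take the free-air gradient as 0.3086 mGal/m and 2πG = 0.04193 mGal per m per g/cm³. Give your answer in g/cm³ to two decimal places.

2.86

Δg_obs = 980187.66 − 980233.62 = -45.96 mGal over Δh = 913.1 − 669.4 = 243.7 m
Equal Bouguer anomalies ⇒ Δg_obs + (0.3086 − 0.04193ρ)·Δh = 0
0.3086 − 0.04193ρ = −Δg_obs/Δh = 0.18859
ρ = (0.3086 − 0.18859) / 0.04193 = 2.86 g/cm³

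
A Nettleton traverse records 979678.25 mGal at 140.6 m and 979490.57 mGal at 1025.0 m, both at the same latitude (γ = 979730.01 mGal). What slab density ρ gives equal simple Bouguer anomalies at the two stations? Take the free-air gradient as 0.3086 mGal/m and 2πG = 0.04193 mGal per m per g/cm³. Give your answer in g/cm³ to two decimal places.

2.30

Δg_obs = 979490.57 − 979678.25 = -187.68 mGal over Δh = 1025.0 − 140.6 = 884.4 m
Equal Bouguer anomalies ⇒ Δg_obs + (0.3086 − 0.04193ρ)·Δh = 0
0.3086 − 0.04193ρ = −Δg_obs/Δh = 0.21221
ρ = (0.3086 − 0.21221) / 0.04193 = 2.30 g/cm³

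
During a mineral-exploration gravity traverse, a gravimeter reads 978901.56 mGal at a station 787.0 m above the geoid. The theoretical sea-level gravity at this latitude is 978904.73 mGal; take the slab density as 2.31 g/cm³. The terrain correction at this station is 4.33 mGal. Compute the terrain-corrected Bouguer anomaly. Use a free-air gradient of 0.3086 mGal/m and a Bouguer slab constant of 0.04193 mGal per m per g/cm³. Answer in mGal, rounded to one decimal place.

Free-air correction = 0.3086 × 787.0 = 242.87 mGal
Free-air anomaly = 978901.56 − 978904.73 + (242.87) = 239.70 mGal
Bouguer slab correction = 0.04193 × 2.31 × 787.0 = 76.23 mGal
Simple Bouguer anomaly = 239.70 − (76.23) = 163.47 mGal
Complete Bouguer anomaly = 163.47 + 4.33 = 167.80 mGal

167.8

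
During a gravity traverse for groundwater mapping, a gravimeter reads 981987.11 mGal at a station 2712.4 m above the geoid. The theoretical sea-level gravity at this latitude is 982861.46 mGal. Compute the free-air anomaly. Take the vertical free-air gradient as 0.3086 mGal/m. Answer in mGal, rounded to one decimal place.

Free-air correction = 0.3086 × 2712.4 = 837.05 mGal
Free-air anomaly = 981987.11 − 982861.46 + (837.05) = -37.30 mGal

-37.3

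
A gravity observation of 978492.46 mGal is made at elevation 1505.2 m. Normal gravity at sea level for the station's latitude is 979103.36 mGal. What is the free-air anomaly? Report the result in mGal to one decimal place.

-146.4

Free-air correction = 0.3086 × 1505.2 = 464.50 mGal
Free-air anomaly = 978492.46 − 979103.36 + (464.50) = -146.40 mGal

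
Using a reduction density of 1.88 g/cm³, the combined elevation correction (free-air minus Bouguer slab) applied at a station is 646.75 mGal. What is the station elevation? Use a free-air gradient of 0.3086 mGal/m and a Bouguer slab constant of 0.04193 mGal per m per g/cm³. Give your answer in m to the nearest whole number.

Combined gradient = 0.3086 − 0.04193 × 1.88 = 0.2297716 mGal/m
h = 646.75 / 0.2297716 = 2814.75 m

2815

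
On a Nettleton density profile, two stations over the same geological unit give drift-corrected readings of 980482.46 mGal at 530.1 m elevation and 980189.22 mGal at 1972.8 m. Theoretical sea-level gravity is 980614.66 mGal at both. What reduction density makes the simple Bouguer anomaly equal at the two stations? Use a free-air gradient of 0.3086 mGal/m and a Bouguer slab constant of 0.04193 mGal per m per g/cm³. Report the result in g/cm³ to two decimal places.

Δg_obs = 980189.22 − 980482.46 = -293.24 mGal over Δh = 1972.8 − 530.1 = 1442.7 m
Equal Bouguer anomalies ⇒ Δg_obs + (0.3086 − 0.04193ρ)·Δh = 0
0.3086 − 0.04193ρ = −Δg_obs/Δh = 0.20326
ρ = (0.3086 − 0.20326) / 0.04193 = 2.51 g/cm³

2.51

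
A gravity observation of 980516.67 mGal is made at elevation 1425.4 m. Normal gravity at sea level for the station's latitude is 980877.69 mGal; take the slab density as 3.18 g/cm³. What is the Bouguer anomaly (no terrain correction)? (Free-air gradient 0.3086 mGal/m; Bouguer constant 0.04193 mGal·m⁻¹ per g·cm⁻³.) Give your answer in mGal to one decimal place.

Free-air correction = 0.3086 × 1425.4 = 439.88 mGal
Free-air anomaly = 980516.67 − 980877.69 + (439.88) = 78.86 mGal
Bouguer slab correction = 0.04193 × 3.18 × 1425.4 = 190.06 mGal
Simple Bouguer anomaly = 78.86 − (190.06) = -111.20 mGal

-111.2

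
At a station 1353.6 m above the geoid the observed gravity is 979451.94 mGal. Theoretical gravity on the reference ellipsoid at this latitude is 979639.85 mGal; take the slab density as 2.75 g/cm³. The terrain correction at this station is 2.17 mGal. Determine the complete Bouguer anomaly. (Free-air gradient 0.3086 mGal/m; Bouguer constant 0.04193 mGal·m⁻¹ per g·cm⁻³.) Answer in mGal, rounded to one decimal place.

75.9

Free-air correction = 0.3086 × 1353.6 = 417.72 mGal
Free-air anomaly = 979451.94 − 979639.85 + (417.72) = 229.81 mGal
Bouguer slab correction = 0.04193 × 2.75 × 1353.6 = 156.08 mGal
Simple Bouguer anomaly = 229.81 − (156.08) = 73.73 mGal
Complete Bouguer anomaly = 73.73 + 2.17 = 75.90 mGal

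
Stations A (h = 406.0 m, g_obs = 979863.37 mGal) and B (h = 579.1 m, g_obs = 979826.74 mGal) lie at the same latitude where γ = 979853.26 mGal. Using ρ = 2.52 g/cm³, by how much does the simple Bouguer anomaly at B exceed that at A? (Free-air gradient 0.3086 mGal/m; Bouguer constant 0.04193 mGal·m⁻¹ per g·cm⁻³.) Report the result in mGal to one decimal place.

-1.5

Δg_SB(A) = 979863.37 − 979853.26 + 0.3086×406.0 − 0.04193×2.52×406.0 = 92.50 mGal
Δg_SB(B) = 979826.74 − 979853.26 + 0.3086×579.1 − 0.04193×2.52×579.1 = 91.00 mGal
Difference = 91.00 − (92.50) = -1.50 mGal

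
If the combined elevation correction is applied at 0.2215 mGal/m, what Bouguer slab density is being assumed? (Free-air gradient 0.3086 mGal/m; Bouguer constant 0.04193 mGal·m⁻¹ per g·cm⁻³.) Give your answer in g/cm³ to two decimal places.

2.08

0.2215 = 0.3086 − 0.04193 × ρ
ρ = (0.3086 − 0.2215) / 0.04193 = 2.08 g/cm³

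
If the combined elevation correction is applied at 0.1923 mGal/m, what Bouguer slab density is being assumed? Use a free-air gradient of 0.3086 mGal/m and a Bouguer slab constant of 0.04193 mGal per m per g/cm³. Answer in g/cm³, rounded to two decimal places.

2.77

0.1923 = 0.3086 − 0.04193 × ρ
ρ = (0.3086 − 0.1923) / 0.04193 = 2.77 g/cm³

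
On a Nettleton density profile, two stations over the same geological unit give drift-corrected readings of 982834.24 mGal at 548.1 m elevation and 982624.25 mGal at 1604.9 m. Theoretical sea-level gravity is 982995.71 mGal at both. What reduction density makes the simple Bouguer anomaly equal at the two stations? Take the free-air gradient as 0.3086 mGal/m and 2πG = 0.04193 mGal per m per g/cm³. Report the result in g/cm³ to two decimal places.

2.62

Δg_obs = 982624.25 − 982834.24 = -209.99 mGal over Δh = 1604.9 − 548.1 = 1056.8 m
Equal Bouguer anomalies ⇒ Δg_obs + (0.3086 − 0.04193ρ)·Δh = 0
0.3086 − 0.04193ρ = −Δg_obs/Δh = 0.19870
ρ = (0.3086 − 0.19870) / 0.04193 = 2.62 g/cm³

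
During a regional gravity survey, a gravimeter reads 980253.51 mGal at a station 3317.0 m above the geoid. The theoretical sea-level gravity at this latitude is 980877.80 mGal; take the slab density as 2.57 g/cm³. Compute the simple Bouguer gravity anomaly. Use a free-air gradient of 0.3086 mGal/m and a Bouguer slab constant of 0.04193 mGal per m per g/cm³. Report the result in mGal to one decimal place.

41.9

Free-air correction = 0.3086 × 3317.0 = 1023.63 mGal
Free-air anomaly = 980253.51 − 980877.80 + (1023.63) = 399.34 mGal
Bouguer slab correction = 0.04193 × 2.57 × 3317.0 = 357.44 mGal
Simple Bouguer anomaly = 399.34 − (357.44) = 41.90 mGal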